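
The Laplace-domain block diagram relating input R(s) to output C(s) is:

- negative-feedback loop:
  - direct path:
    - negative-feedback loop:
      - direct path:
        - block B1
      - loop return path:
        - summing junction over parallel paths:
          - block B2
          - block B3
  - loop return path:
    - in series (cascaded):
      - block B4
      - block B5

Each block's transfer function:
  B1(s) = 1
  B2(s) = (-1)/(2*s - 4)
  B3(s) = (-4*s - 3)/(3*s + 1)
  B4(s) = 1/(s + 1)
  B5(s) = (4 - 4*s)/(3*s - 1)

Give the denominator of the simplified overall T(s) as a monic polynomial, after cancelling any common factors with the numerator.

Step 1. combine B2, B3 in parallel: (-8*s^2 + 7*s + 11)/(6*s^2 - 10*s - 4)
Step 2. feedback reduction of B1, (B2+B3): (-6*s^2 + 10*s + 4)/(2*s^2 + 3*s - 7)
Step 3. multiply B4, B5 (series): (4 - 4*s)/(3*s^2 + 2*s - 1)
Step 4. collapse the loop ([B1/(1+B1*(B2+B3))] forward, (B4*B5) return): (-18*s^4 + 18*s^3 + 38*s^2 - 2*s - 4)/(6*s^4 + 37*s^3 - 81*s^2 + 7*s + 23)
That last expression is T(s), already simplified. Scaling its denominator by 1/6 (the reciprocal of the leading coefficient) yields the monic denominator.

Answer: s^4 + 37*s^3/6 - 27*s^2/2 + 7*s/6 + 23/6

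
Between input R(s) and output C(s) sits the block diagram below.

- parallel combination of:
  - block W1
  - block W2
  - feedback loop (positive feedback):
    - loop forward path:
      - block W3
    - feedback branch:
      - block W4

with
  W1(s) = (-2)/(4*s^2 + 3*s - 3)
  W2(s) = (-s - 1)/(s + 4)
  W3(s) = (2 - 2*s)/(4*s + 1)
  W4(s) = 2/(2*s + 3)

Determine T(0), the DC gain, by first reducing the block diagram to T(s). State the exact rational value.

Step 1 - feedback reduction of W3, W4 -> (-4*s^2 - 2*s + 6)/(8*s^2 + 18*s - 1)
Step 2 - parallel reduction of W1, W2, [W3/(1-W3*W4)] -> (-48*s^5 - 212*s^4 - 188*s^3 + 75*s^2 - 10*s - 67)/(32*s^5 + 224*s^4 + 410*s^3 + 47*s^2 - 225*s + 12)
Evaluating the step-2 result (the overall T(s)) at s = 0 gives T(0) = -67/12.

Answer: -67/12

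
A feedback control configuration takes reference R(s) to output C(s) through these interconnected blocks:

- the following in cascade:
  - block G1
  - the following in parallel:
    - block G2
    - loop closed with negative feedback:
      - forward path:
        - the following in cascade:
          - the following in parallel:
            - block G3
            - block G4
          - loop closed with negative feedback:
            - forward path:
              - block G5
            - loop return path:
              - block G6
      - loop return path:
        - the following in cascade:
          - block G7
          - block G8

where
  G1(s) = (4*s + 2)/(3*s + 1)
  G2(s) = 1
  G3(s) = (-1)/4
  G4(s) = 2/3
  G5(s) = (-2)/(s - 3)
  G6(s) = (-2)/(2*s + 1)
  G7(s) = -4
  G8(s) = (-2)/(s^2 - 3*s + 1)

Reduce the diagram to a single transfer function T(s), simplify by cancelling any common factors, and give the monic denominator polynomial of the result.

Step 1 - parallel reduction of G3, G4: 5/12
Step 2 - close the feedback loop around G5, G6: (-4*s - 2)/(2*s^2 - 5*s + 1)
Step 3 - reduce the series chain (G3+G4), [G5/(1+G5*G6)]: (-10*s - 5)/(12*s^2 - 30*s + 6)
Step 4 - combine G7, G8 in series: 8/(s^2 - 3*s + 1)
Step 5 - reduce the feedback loop with forward ((G3+G4)*[G5/(1+G5*G6)]) and return (G7*G8): (-10*s^3 + 25*s^2 + 5*s - 5)/(12*s^4 - 66*s^3 + 108*s^2 - 128*s - 34)
Step 6 - sum the parallel branches G2, [((G3+G4)*[G5/(1+G5*G6)])/(1+((G3+G4)*[G5/(1+G5*G6)])*(G7*G8))]: (12*s^4 - 76*s^3 + 133*s^2 - 123*s - 39)/(12*s^4 - 66*s^3 + 108*s^2 - 128*s - 34)
Step 7 - multiply G1, (G2+[((G3+G4)*[G5/(1+G5*G6)])/(1+((G3+G4)*[G5/(1+G5*G6)])*(G7*G8))]) (series): (24*s^5 - 140*s^4 + 190*s^3 - 113*s^2 - 201*s - 39)/(18*s^5 - 93*s^4 + 129*s^3 - 138*s^2 - 115*s - 17)
T(s) is the step-7 result (common factors already cancelled). Leading coefficient of the denominator: 18. Divide through by 18 for the monic polynomial.

Final answer: s^5 - 31*s^4/6 + 43*s^3/6 - 23*s^2/3 - 115*s/18 - 17/18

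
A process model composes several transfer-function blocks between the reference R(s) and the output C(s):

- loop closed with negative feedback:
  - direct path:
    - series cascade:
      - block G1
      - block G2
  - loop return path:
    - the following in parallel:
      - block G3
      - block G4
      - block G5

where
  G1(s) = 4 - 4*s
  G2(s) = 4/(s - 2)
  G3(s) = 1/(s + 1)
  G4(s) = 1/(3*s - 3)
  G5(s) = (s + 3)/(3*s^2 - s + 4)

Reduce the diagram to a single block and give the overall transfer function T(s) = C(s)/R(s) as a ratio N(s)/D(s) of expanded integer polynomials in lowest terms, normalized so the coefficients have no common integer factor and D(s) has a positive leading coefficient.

Step 1. reduce the series chain G1, G2 -> (16 - 16*s)/(s - 2)
Step 2. parallel reduction of G3, G4, G5 -> (15*s^3 - s^2 + 15*s - 17)/(9*s^4 - 3*s^3 + 3*s^2 + 3*s - 12)
Step 3. collapse the loop ((G1*G2) forward, (G3+G4+G5) return); the result is T(s) itself (integer coefficients, no common factor, positive leading denominator coefficient)

Final answer: (-144*s^4 + 48*s^3 - 48*s^2 - 48*s + 192)/(9*s^4 - 252*s^3 + 13*s^2 - 246*s + 248)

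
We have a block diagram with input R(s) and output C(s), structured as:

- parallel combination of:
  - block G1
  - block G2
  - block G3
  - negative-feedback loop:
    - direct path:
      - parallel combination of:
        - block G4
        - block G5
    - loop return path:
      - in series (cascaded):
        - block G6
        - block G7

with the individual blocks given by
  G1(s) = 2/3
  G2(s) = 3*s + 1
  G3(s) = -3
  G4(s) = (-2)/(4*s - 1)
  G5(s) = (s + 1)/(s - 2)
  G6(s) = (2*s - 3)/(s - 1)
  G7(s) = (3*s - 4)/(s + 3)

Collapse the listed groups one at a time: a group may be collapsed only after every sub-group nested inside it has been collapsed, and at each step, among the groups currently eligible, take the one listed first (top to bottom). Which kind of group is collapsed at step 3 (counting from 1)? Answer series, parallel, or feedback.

Step 1. reduce the parallel group G4, G5
Step 2. combine G6, G7 in series
Step 3. reduce the feedback loop with forward (G4+G5) and return (G6*G7)
Step 4. reduce the parallel group G1, G2, G3, [(G4+G5)/(1+(G4+G5)*(G6*G7))]
The group at step 3 is a feedback group.

Hence the answer: feedback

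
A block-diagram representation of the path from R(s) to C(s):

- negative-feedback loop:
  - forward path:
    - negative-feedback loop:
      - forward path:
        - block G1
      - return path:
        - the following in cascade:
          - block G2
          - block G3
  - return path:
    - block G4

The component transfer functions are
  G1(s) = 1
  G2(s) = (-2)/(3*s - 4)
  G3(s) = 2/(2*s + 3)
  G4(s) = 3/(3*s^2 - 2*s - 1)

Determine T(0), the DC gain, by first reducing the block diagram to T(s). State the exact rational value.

Answer: -3/5

Working:
Step 1. reduce the series chain G2, G3 -> (-4)/(6*s^2 + s - 12)
Step 2. collapse the loop (G1 forward, (G2*G3) return) -> (6*s^2 + s - 12)/(6*s^2 + s - 16)
Step 3. close the feedback loop around [G1/(1+G1*(G2*G3))], G4 -> (18*s^4 - 9*s^3 - 44*s^2 + 23*s + 12)/(18*s^4 - 9*s^3 - 38*s^2 + 34*s - 20)
Step 3 gives the overall T(s). Then T(0) = 12/(-20) = -3/5.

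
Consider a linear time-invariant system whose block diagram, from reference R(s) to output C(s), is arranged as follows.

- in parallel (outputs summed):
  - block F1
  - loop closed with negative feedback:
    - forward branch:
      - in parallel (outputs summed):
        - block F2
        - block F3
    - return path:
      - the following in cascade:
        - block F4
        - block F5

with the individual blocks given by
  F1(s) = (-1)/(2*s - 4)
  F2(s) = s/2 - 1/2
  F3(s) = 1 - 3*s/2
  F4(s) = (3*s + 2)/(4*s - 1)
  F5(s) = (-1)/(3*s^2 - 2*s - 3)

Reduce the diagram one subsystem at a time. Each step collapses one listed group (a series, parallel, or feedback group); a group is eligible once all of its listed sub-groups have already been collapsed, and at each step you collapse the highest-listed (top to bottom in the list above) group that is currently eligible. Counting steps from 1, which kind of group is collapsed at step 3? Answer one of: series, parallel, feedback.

(1) combine F2, F3 in parallel
(2) multiply F4, F5 (series)
(3) collapse the loop ((F2+F3) forward, (F4*F5) return)
(4) combine F1, [(F2+F3)/(1+(F2+F3)*(F4*F5))] in parallel
Step 3 collapses a feedback group.

Answer: feedback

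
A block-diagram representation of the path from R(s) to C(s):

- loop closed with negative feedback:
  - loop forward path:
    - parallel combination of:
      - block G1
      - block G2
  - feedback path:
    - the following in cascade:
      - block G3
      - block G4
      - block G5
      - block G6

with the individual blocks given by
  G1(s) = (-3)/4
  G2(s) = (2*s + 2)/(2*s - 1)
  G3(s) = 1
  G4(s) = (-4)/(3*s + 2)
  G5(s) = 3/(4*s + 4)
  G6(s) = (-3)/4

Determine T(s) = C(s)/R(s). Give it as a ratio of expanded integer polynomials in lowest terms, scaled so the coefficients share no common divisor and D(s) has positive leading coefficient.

Step 1: add G1, G2 (parallel) -> (2*s + 11)/(8*s - 4)
Step 2: series reduction of G3, G4, G5, G6 -> 9/(12*s^2 + 20*s + 8)
Step 3: collapse the loop ((G1+G2) forward, (G3*G4*G5*G6) return), giving the overall T(s)

Hence the answer: (24*s^3 + 172*s^2 + 236*s + 88)/(96*s^3 + 112*s^2 + 2*s + 67)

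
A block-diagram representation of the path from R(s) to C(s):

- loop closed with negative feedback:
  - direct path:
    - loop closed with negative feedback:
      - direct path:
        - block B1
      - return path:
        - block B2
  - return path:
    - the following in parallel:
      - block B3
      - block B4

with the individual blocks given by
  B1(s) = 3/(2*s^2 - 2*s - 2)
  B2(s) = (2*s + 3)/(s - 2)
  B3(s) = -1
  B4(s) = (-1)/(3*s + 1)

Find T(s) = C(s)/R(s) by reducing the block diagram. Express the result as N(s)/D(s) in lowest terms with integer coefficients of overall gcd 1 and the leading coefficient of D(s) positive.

Step 1: feedback reduction of B1, B2: (3*s - 6)/(2*s^3 - 6*s^2 + 8*s + 13)
Step 2: combine B3, B4 in parallel: (-3*s - 2)/(3*s + 1)
Step 3: collapse the loop ([B1/(1+B1*B2)] forward, (B3+B4) return), which is the overall transfer function T(s) = C(s)/R(s) in lowest terms

Therefore the answer is (9*s^2 - 15*s - 6)/(6*s^4 - 16*s^3 + 9*s^2 + 59*s + 25).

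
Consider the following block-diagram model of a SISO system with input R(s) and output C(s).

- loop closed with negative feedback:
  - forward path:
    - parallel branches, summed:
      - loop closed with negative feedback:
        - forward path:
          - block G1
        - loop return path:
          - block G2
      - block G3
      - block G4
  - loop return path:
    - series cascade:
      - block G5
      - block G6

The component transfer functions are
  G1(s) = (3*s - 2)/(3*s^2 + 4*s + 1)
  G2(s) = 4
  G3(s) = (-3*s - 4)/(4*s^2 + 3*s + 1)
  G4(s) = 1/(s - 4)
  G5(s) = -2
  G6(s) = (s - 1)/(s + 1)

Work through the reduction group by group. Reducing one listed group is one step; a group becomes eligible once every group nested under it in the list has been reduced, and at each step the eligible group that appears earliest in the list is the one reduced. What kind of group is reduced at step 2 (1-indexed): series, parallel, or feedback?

Answer: parallel

Working:
1. apply the feedback formula to G1, G2
2. reduce the parallel group [G1/(1+G1*G2)], G3, G4
3. combine G5, G6 in series
4. reduce the feedback loop with forward ([G1/(1+G1*G2)]+G3+G4) and return (G5*G6)
So the answer for step 2 is parallel.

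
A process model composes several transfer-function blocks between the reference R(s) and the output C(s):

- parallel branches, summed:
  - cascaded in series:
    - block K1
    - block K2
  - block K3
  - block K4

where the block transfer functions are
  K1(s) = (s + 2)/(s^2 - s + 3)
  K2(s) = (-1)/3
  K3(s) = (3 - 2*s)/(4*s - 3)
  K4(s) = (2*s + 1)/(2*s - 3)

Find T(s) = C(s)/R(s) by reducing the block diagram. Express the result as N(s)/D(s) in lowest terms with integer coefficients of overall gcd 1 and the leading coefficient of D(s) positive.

Step 1: series reduction of K1, K2, giving (-s - 2)/(3*s^2 - 3*s + 9)
Step 2: add (K1*K2), K3, K4 (parallel), which is the overall transfer function T(s) = C(s)/R(s) in lowest terms

Answer: (12*s^4 + 10*s^3 - 28*s^2 + 153*s - 126)/(24*s^4 - 78*s^3 + 153*s^2 - 189*s + 81)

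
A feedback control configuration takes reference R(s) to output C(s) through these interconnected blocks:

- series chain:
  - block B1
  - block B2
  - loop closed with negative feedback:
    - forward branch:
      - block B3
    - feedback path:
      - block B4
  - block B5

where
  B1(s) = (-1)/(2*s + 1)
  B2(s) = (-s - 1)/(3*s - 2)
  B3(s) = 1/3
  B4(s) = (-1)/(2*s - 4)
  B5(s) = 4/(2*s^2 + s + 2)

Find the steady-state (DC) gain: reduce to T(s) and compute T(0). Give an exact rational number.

The answer is -4/13.

Reasoning:
Step 1. feedback reduction of B3, B4, giving (2*s - 4)/(6*s - 13)
Step 2. combine B1, B2, [B3/(1+B3*B4)], B5 in series, giving (8*s^2 - 8*s - 16)/(72*s^5 - 132*s^4 - 10*s^3 - 115*s^2 + 28*s + 52)
Evaluating the step-2 result (the overall T(s)) at s = 0 gives T(0) = -16/52 = -4/13.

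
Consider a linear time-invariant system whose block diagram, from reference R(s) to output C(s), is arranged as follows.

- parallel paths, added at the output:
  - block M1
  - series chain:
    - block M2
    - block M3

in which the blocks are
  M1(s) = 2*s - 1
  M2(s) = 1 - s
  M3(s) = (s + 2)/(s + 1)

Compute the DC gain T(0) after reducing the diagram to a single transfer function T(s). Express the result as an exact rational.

Step 1: combine M2, M3 in series; result (-s^2 - s + 2)/(s + 1)
Step 2: combine M1, (M2*M3) in parallel; result (s^2 + 1)/(s + 1)
That last expression is T(s); at s = 0 only the constant terms survive, so T(0) = 1/1 = 1.

Answer: 1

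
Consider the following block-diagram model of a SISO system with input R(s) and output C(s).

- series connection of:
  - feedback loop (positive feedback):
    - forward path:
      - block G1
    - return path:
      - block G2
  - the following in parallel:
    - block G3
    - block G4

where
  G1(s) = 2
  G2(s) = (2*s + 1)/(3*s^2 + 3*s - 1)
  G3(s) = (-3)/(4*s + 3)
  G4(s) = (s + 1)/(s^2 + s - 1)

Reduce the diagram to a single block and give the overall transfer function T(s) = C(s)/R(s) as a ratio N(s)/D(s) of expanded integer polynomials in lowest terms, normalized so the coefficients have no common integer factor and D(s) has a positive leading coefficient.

Answer: (6*s^4 + 30*s^3 + 58*s^2 + 28*s - 12)/(12*s^5 + 17*s^4 - 22*s^3 - 29*s^2 + 6*s + 9)

Working:
Step 1 - collapse the loop (G1 forward, G2 return): (6*s^2 + 6*s - 2)/(3*s^2 - s - 3)
Step 2 - parallel reduction of G3, G4: (s^2 + 4*s + 6)/(4*s^3 + 7*s^2 - s - 3)
Step 3 - reduce the series chain [G1/(1-G1*G2)], (G3+G4): this yields T(s), and no further normalization is needed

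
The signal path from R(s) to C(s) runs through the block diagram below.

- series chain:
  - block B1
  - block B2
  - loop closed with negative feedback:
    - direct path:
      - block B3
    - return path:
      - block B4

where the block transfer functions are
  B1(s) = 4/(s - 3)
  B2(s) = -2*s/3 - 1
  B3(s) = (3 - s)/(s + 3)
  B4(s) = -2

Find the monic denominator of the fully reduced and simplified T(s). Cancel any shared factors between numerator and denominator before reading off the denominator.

Reducing step by step:

Step 1 - reduce the feedback loop with forward B3 and return B4, giving (3 - s)/(3*s - 3)
Step 2 - combine B1, B2, [B3/(1+B3*B4)] in series, giving (8*s + 12)/(9*s - 9)
T(s) is the step-2 result (common factors already cancelled). Leading coefficient of the denominator: 9. Divide through by 9 for the monic polynomial.

Answer: s - 1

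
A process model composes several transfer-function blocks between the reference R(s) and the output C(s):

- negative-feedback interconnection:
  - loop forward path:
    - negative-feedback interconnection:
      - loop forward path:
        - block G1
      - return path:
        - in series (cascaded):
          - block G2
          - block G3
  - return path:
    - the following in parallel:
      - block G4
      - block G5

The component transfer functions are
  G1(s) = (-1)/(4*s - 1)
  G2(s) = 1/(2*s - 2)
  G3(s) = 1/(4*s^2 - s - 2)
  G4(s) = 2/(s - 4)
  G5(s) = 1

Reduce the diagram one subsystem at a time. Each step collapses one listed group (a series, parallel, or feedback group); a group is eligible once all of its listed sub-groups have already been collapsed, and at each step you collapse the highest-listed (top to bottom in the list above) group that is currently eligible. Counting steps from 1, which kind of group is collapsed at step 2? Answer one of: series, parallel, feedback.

Reducing step by step:

1. reduce the series chain G2, G3
2. feedback reduction of G1, (G2*G3)
3. reduce the parallel group G4, G5
4. close the feedback loop around [G1/(1+G1*(G2*G3))], (G4+G5)
At step 2 the group reduced is feedback.

Answer: feedback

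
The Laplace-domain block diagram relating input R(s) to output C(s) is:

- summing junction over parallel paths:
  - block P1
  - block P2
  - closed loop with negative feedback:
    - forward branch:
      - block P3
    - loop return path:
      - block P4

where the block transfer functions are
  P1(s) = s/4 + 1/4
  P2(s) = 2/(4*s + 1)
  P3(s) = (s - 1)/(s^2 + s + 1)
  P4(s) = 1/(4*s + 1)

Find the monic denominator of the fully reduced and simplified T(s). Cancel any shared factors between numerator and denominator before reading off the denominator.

The answer is s^4 + 3*s^3/2 + 29*s^2/16 + 3*s/8.

Reasoning:
Step 1: collapse the loop (P3 forward, P4 return), giving (4*s^2 - 3*s - 1)/(4*s^3 + 5*s^2 + 6*s)
Step 2: combine P1, P2, [P3/(1+P3*P4)] in parallel, giving (16*s^5 + 40*s^4 + 149*s^3 + 43*s^2 + 26*s - 4)/(64*s^4 + 96*s^3 + 116*s^2 + 24*s)
Step 2 gives the fully reduced T(s), with no common factor left to cancel. The denominator's leading coefficient is 64, so divide each of its coefficients by 64 to get the monic form.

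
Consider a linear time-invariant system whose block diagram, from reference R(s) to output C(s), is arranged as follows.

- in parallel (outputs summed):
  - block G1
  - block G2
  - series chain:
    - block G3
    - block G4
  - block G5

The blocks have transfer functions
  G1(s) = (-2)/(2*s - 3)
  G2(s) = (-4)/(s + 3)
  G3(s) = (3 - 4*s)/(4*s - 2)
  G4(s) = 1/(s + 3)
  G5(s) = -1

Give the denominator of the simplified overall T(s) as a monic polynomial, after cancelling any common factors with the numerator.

1. combine G3, G4 in series: (3 - 4*s)/(4*s^2 + 10*s - 6)
2. reduce the parallel group G1, G2, (G3*G4), G5: (-8*s^3 - 56*s^2 + 104*s - 39)/(8*s^3 + 8*s^2 - 42*s + 18)
That last expression is T(s), already simplified. Scaling its denominator by 1/8 (the reciprocal of the leading coefficient) yields the monic denominator.

Hence the answer: s^3 + s^2 - 21*s/4 + 9/4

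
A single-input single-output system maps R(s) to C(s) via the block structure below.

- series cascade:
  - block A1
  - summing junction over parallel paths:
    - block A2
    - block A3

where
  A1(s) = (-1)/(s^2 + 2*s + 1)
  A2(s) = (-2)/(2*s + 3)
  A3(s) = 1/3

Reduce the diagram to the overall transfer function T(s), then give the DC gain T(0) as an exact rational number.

The answer is 1/3.

Reasoning:
Step 1 - parallel reduction of A2, A3; result (2*s - 3)/(6*s + 9)
Step 2 - reduce the series chain A1, (A2+A3); result (3 - 2*s)/(6*s^3 + 21*s^2 + 24*s + 9)
DC gain: substitute s = 0 into T(s) from step 2: T(0) = 3/9 = 1/3.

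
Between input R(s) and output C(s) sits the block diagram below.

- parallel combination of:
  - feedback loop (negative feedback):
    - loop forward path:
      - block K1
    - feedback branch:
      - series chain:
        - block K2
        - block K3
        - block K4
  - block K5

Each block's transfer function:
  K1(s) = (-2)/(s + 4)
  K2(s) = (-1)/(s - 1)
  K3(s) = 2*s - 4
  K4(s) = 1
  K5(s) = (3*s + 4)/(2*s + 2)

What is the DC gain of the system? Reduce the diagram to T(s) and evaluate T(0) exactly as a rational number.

1. cascade K2, K3, K4; result (4 - 2*s)/(s - 1)
2. reduce the feedback loop with forward K1 and return (K2*K3*K4); result (2 - 2*s)/(s^2 + 7*s - 12)
3. add [K1/(1+K1*(K2*K3*K4))], K5 (parallel); result (3*s^3 + 21*s^2 - 8*s - 44)/(2*s^3 + 16*s^2 - 10*s - 24)
The step-3 result is T(s). Setting s = 0: T(0) = -44/(-24) = 11/6.

Therefore the answer is 11/6.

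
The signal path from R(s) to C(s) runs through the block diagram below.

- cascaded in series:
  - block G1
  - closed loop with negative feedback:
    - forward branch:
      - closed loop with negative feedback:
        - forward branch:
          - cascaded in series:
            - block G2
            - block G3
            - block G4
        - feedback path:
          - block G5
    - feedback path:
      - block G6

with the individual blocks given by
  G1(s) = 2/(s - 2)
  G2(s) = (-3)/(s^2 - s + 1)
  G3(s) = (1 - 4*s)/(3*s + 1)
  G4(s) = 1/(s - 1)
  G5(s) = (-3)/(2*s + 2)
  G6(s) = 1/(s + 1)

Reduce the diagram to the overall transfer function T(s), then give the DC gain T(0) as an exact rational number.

The answer is 6.

Reasoning:
(1) multiply G2, G3, G4 (series) = (12*s - 3)/(3*s^4 - 5*s^3 + 4*s^2 - s - 1)
(2) collapse the loop ((G2*G3*G4) forward, G5 return) = (24*s^2 + 18*s - 6)/(6*s^5 - 4*s^4 - 2*s^3 + 6*s^2 - 40*s + 7)
(3) feedback reduction of [(G2*G3*G4)/(1+(G2*G3*G4)*G5)], G6 = (24*s^2 + 18*s - 6)/(6*s^5 - 4*s^4 - 2*s^3 + 6*s^2 - 16*s + 1)
(4) combine G1, [[(G2*G3*G4)/(1+(G2*G3*G4)*G5)]/(1+[(G2*G3*G4)/(1+(G2*G3*G4)*G5)]*G6)] in series = (48*s^2 + 36*s - 12)/(6*s^6 - 16*s^5 + 6*s^4 + 10*s^3 - 28*s^2 + 33*s - 2)
The step-4 result is T(s). Setting s = 0: T(0) = -12/(-2) = 6.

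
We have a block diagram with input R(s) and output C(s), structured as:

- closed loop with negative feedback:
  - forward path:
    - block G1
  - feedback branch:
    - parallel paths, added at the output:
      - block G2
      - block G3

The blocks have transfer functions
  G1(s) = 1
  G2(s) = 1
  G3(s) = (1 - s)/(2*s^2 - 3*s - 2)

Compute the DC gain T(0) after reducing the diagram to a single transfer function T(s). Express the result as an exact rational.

(1) reduce the parallel group G2, G3 gives (2*s^2 - 4*s - 1)/(2*s^2 - 3*s - 2)
(2) close the feedback loop around G1, (G2+G3) gives (2*s^2 - 3*s - 2)/(4*s^2 - 7*s - 3)
The step-2 result is T(s). Setting s = 0: T(0) = -2/(-3) = 2/3.

Final answer: 2/3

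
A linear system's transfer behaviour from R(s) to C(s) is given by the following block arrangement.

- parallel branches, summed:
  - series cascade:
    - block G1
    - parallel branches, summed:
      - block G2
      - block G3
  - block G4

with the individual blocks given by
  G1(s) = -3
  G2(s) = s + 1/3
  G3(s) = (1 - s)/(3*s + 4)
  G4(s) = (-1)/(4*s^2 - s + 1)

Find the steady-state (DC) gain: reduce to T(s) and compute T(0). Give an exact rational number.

(1) combine G2, G3 in parallel; result (9*s^2 + 12*s + 7)/(9*s + 12)
(2) combine G1, (G2+G3) in series; result (-9*s^2 - 12*s - 7)/(3*s + 4)
(3) combine (G1*(G2+G3)), G4 in parallel; result (-36*s^4 - 39*s^3 - 25*s^2 - 8*s - 11)/(12*s^3 + 13*s^2 - s + 4)
The step-3 result is T(s). Setting s = 0: T(0) = -11/4.

Hence the answer: -11/4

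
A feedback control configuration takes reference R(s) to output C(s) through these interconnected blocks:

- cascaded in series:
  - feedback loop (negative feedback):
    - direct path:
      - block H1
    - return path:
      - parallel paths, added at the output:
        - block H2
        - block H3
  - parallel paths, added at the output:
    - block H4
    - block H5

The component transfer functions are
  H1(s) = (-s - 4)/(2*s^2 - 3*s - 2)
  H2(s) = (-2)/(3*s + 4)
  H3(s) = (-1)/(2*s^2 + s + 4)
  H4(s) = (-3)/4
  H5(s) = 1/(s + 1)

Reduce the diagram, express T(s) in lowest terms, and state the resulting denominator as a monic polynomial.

Reducing step by step:

[1] parallel reduction of H2, H3: (-4*s^2 - 5*s - 12)/(6*s^3 + 11*s^2 + 16*s + 16)
[2] reduce the feedback loop with forward H1 and return (H2+H3): (-6*s^4 - 35*s^3 - 60*s^2 - 80*s - 64)/(12*s^5 + 4*s^4 - 9*s^3 - 17*s^2 - 48*s + 16)
[3] combine H4, H5 in parallel: (1 - 3*s)/(4*s + 4)
[4] series reduction of [H1/(1+H1*(H2+H3))], (H4+H5): (18*s^5 + 99*s^4 + 145*s^3 + 180*s^2 + 112*s - 64)/(48*s^6 + 64*s^5 - 20*s^4 - 104*s^3 - 260*s^2 - 128*s + 64)
The result of step 4 is T(s) in lowest terms. Its denominator has leading coefficient 48; dividing the denominator through by 48 makes it monic.

Answer: s^6 + 4*s^5/3 - 5*s^4/12 - 13*s^3/6 - 65*s^2/12 - 8*s/3 + 4/3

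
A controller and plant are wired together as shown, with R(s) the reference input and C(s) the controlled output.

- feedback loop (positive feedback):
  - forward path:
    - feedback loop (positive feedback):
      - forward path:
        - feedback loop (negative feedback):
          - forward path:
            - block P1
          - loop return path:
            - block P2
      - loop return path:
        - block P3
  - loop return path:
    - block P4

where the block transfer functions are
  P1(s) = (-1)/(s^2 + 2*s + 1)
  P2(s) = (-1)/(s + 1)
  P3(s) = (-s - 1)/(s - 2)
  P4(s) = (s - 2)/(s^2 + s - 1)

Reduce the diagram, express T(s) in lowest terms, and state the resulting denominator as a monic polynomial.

Answer: s^6 + 2*s^5 - 4*s^4 - 10*s^3 - 10*s^2 + s + 9

Working:
1. apply the feedback formula to P1, P2, giving (-s - 1)/(s^3 + 3*s^2 + 3*s + 2)
2. close the feedback loop around [P1/(1+P1*P2)], P3, giving (-s^2 + s + 2)/(s^4 + s^3 - 4*s^2 - 6*s - 5)
3. apply the feedback formula to [[P1/(1+P1*P2)]/(1-[P1/(1+P1*P2)]*P3)], P4, giving (-s^4 + 4*s^2 + s - 2)/(s^6 + 2*s^5 - 4*s^4 - 10*s^3 - 10*s^2 + s + 9)
T(s) is the step-3 result (common factors already cancelled). Leading coefficient of the denominator: 1, so no rescaling is needed.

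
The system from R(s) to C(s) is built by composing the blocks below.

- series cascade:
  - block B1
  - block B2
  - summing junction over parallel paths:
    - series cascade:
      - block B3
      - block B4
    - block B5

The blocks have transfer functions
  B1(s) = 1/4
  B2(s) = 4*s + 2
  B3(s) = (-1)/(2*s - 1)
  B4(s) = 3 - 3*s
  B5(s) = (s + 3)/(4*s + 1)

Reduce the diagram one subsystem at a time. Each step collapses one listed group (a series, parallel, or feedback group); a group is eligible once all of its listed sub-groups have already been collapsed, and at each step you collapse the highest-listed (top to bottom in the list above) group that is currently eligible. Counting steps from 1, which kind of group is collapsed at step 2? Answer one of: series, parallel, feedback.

Reducing step by step:

Step 1. multiply B3, B4 (series)
Step 2. add (B3*B4), B5 (parallel)
Step 3. cascade B1, B2, ((B3*B4)+B5)
At step 2 the group reduced is parallel.

Answer: parallel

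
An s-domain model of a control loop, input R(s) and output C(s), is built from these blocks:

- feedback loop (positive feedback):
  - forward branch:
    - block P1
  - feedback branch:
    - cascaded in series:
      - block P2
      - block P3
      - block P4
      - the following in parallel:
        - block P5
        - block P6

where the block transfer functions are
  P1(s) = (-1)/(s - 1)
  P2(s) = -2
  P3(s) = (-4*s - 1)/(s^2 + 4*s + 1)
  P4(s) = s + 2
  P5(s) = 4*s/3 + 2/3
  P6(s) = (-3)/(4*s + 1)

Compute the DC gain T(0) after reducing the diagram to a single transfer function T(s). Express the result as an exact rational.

First reduce the diagram to T(s).

Step 1: reduce the parallel group P5, P6 = (16*s^2 + 12*s - 7)/(12*s + 3)
Step 2: combine P2, P3, P4, (P5+P6) in series = (32*s^3 + 88*s^2 + 34*s - 28)/(3*s^2 + 12*s + 3)
Step 3: feedback reduction of P1, (P2*P3*P4*(P5+P6)) = (-3*s^2 - 12*s - 3)/(35*s^3 + 97*s^2 + 25*s - 31)
Evaluating the step-3 result (the overall T(s)) at s = 0 gives T(0) = -3/(-31) = 3/31.

Answer: 3/31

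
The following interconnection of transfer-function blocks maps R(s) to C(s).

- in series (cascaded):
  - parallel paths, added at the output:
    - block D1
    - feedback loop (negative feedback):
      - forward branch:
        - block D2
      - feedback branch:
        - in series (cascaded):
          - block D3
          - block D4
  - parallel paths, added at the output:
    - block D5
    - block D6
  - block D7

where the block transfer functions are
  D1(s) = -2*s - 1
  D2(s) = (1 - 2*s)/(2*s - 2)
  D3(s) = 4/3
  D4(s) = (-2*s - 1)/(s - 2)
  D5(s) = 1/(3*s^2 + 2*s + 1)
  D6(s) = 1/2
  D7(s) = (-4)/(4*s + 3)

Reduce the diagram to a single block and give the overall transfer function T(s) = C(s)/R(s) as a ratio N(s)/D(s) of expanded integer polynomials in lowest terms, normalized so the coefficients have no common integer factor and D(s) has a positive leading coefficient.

Step 1 - reduce the series chain D3, D4 = (-8*s - 4)/(3*s - 6)
Step 2 - apply the feedback formula to D2, (D3*D4) = (-6*s^2 + 15*s - 6)/(22*s^2 - 18*s + 8)
Step 3 - reduce the parallel group D1, [D2/(1+D2*(D3*D4))] = (-44*s^3 + 8*s^2 + 17*s - 14)/(22*s^2 - 18*s + 8)
Step 4 - combine D5, D6 in parallel = (3*s^2 + 2*s + 3)/(6*s^2 + 4*s + 2)
Step 5 - cascade (D1+[D2/(1+D2*(D3*D4))]), (D5+D6), D7; the result is T(s) itself (integer coefficients, no common factor, positive leading denominator coefficient)

Answer: (132*s^5 + 64*s^4 + 65*s^3 - 16*s^2 - 23*s + 42)/(132*s^5 + 79*s^4 + 5*s^3 + 11*s^2 + 13*s + 12)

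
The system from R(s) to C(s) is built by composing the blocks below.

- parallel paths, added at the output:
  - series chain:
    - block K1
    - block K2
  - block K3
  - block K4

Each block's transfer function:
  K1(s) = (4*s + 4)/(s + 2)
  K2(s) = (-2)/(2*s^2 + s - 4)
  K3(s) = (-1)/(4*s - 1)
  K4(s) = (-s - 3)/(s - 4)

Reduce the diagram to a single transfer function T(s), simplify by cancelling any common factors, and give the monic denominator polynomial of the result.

Step 1. series reduction of K1, K2 = (-8*s - 8)/(2*s^3 + 5*s^2 - 2*s - 8)
Step 2. sum the parallel branches (K1*K2), K3, K4 = (-8*s^5 - 44*s^4 - 70*s^3 + 195*s^2 + 186*s - 88)/(8*s^5 - 14*s^4 - 85*s^3 + 22*s^2 + 128*s - 32)
No further cancellation is possible in the step-2 result, so that is T(s). Its denominator becomes monic after dividing by the leading coefficient 8.

Hence the answer: s^5 - 7*s^4/4 - 85*s^3/8 + 11*s^2/4 + 16*s - 4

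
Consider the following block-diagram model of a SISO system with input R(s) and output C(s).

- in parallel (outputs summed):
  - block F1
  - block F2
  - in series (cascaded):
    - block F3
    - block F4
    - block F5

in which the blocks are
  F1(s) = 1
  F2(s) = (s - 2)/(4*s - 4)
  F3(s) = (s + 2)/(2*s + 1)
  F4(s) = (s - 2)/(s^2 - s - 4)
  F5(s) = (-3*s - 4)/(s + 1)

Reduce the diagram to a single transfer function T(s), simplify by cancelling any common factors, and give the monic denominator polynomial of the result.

[1] reduce the series chain F3, F4, F5 gives (-3*s^3 - 4*s^2 + 12*s + 16)/(2*s^4 + s^3 - 10*s^2 - 13*s - 4)
[2] parallel reduction of F1, F2, (F3*F4*F5) gives (10*s^5 - 19*s^4 - 60*s^3 + 59*s^2 + 74*s - 40)/(8*s^5 - 4*s^4 - 44*s^3 - 12*s^2 + 36*s + 16)
The result of step 2 is T(s) in lowest terms. Its denominator has leading coefficient 8; dividing the denominator through by 8 makes it monic.

Answer: s^5 - s^4/2 - 11*s^3/2 - 3*s^2/2 + 9*s/2 + 2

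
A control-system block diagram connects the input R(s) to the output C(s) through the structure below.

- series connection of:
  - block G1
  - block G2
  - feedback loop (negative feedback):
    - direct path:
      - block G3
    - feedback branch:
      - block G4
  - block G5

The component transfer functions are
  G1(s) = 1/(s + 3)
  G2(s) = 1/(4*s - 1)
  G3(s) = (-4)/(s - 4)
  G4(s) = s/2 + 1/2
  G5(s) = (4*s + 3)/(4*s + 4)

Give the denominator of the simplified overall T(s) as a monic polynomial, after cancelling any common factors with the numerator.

Answer: s^4 + 39*s^3/4 + 49*s^2/2 + 45*s/4 - 9/2

Working:
(1) close the feedback loop around G3, G4 -> 4/(s + 6)
(2) reduce the series chain G1, G2, [G3/(1+G3*G4)], G5 -> (4*s + 3)/(4*s^4 + 39*s^3 + 98*s^2 + 45*s - 18)
Step 2 gives the fully reduced T(s), with no common factor left to cancel. The denominator's leading coefficient is 4, so divide each of its coefficients by 4 to get the monic form.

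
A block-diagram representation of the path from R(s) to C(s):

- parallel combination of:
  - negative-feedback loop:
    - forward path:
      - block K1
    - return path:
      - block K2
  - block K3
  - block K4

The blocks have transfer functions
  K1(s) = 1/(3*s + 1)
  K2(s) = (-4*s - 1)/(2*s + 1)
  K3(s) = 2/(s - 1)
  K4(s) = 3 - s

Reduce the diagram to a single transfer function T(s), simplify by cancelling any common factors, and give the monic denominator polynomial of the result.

The answer is s^3 - 5*s^2/6 - s/6.

Reasoning:
(1) reduce the feedback loop with forward K1 and return K2 gives (2*s + 1)/(6*s^2 + s)
(2) parallel reduction of [K1/(1+K1*K2)], K3, K4 gives (-6*s^4 + 23*s^3 - 2*s - 1)/(6*s^3 - 5*s^2 - s)
No further cancellation is possible in the step-2 result, so that is T(s). Its denominator becomes monic after dividing by the leading coefficient 6.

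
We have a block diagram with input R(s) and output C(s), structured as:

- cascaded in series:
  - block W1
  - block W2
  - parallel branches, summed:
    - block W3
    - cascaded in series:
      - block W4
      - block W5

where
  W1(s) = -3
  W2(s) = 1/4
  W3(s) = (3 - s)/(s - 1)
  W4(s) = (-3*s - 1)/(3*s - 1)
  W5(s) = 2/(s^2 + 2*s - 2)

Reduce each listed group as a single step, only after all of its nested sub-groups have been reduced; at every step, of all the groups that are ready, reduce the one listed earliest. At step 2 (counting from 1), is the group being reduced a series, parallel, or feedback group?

[1] cascade W4, W5
[2] parallel reduction of W3, (W4*W5)
[3] combine W1, W2, (W3+(W4*W5)) in series
So the answer for step 2 is parallel.

Final answer: parallel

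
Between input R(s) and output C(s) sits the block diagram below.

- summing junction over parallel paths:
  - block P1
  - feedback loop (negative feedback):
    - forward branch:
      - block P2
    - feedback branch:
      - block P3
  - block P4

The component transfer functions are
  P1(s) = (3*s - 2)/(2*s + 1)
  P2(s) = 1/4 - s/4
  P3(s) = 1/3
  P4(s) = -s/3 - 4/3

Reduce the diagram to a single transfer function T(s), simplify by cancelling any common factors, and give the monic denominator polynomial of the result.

(1) feedback reduction of P2, P3; result (3*s - 3)/(s - 13)
(2) combine P1, [P2/(1+P2*P3)], P4 in parallel; result (-2*s^3 + 44*s^2 - 19*s + 121)/(6*s^2 - 75*s - 39)
T(s) is the step-2 result (common factors already cancelled). Leading coefficient of the denominator: 6. Divide through by 6 for the monic polynomial.

Final answer: s^2 - 25*s/2 - 13/2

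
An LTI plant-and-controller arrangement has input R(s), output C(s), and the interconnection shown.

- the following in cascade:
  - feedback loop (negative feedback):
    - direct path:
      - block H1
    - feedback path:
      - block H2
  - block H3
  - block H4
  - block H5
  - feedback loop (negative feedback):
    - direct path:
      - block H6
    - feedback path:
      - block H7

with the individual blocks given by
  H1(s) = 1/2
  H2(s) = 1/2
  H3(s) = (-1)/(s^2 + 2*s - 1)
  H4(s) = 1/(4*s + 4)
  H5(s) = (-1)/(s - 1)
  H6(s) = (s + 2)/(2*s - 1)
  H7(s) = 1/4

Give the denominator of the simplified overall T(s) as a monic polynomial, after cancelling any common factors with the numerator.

Reducing step by step:

[1] reduce the feedback loop with forward H1 and return H2 gives 2/5
[2] reduce the feedback loop with forward H6 and return H7 gives (4*s + 8)/(9*s - 2)
[3] cascade [H1/(1+H1*H2)], H3, H4, H5, [H6/(1+H6*H7)] gives (2*s + 4)/(45*s^5 + 80*s^4 - 110*s^3 - 70*s^2 + 65*s - 10)
No further cancellation is possible in the step-3 result, so that is T(s). Its denominator becomes monic after dividing by the leading coefficient 45.

Answer: s^5 + 16*s^4/9 - 22*s^3/9 - 14*s^2/9 + 13*s/9 - 2/9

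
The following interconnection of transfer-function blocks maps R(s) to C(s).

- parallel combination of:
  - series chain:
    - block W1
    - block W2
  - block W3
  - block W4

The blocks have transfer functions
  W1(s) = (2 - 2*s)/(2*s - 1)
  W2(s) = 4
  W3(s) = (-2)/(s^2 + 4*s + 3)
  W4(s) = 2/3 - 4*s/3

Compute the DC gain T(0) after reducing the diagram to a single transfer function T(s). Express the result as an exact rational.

Reducing step by step:

[1] combine W1, W2 in series, giving (8 - 8*s)/(2*s - 1)
[2] combine (W1*W2), W3, W4 in parallel, giving (-8*s^4 - 48*s^3 - 66*s^2 + 28*s + 72)/(6*s^3 + 21*s^2 + 6*s - 9)
DC gain: substitute s = 0 into T(s) from step 2: T(0) = 72/(-9) = -8.

Answer: -8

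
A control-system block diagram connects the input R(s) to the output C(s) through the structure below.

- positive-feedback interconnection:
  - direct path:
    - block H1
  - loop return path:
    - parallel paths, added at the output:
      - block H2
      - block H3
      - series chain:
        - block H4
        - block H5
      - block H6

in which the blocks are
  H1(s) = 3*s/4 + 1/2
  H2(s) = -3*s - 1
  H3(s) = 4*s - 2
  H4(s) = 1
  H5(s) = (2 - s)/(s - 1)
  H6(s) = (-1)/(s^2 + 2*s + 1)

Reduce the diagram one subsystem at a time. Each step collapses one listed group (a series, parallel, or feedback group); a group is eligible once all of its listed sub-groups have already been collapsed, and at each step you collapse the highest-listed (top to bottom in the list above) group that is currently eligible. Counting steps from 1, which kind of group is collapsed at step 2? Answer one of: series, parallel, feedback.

The answer is parallel.

Reasoning:
Step 1. cascade H4, H5
Step 2. reduce the parallel group H2, H3, (H4*H5), H6
Step 3. feedback reduction of H1, (H2+H3+(H4*H5)+H6)
At step 2 the group reduced is parallel.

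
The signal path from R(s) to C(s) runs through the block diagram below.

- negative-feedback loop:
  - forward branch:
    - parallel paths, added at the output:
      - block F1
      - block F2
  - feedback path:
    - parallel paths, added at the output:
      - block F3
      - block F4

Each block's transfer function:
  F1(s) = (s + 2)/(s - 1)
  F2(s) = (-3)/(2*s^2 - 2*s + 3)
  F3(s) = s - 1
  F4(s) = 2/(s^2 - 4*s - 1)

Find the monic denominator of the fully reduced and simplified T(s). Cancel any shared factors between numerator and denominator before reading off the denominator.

Step 1 - sum the parallel branches F1, F2 = (2*s^3 + 2*s^2 - 4*s + 9)/(2*s^3 - 4*s^2 + 5*s - 3)
Step 2 - combine F3, F4 in parallel = (s^3 - 5*s^2 + 3*s + 3)/(s^2 - 4*s - 1)
Step 3 - apply the feedback formula to (F1+F2), (F3+F4) = (2*s^5 - 6*s^4 - 14*s^3 + 23*s^2 - 32*s - 9)/(2*s^6 - 6*s^5 - 20*s^4 + 60*s^3 - 70*s^2 + 22*s + 30)
That last expression is T(s), already simplified. Scaling its denominator by 1/2 (the reciprocal of the leading coefficient) yields the monic denominator.

Hence the answer: s^6 - 3*s^5 - 10*s^4 + 30*s^3 - 35*s^2 + 11*s + 15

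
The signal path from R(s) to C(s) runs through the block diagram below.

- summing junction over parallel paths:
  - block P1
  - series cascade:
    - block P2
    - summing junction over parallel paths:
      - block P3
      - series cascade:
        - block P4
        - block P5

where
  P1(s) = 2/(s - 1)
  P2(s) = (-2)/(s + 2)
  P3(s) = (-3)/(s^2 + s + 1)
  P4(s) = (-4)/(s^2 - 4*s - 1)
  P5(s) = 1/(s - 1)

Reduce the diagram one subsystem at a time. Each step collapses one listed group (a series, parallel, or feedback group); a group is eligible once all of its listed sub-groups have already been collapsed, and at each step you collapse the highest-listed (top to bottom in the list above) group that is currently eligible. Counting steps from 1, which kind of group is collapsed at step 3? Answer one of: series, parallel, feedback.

Step 1: combine P4, P5 in series
Step 2: reduce the parallel group P3, (P4*P5)
Step 3: multiply P2, (P3+(P4*P5)) (series)
Step 4: sum the parallel branches P1, (P2*(P3+(P4*P5)))
So the answer for step 3 is series.

Hence the answer: series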